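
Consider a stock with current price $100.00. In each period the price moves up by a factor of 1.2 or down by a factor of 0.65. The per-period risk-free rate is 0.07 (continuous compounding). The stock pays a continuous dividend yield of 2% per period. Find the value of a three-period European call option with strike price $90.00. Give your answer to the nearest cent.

$27.32

Per-period risk-free factor R = e^0.07 = 1.0725; dividend-adjusted growth = e^(0.07−0.02) = 1.0513.
Risk-neutral probability p = (1.0513 − 0.65)/(1.2 − 0.65) = 0.4013/0.5500 = 0.7296
Terminal stock prices: S_uuu = 172.8, S_uud = 93.6, S_udd = 50.7, S_ddd = 27.46
Terminal payoffs (S − K): max(82.8, 0) = 82.8, max(3.6, 0) = 3.6, max(-39.3, 0) = 0, max(-62.54, 0) = 0
Node uu (S = 144): V_uu = e^(−0.07)·[0.7296·82.8000 + 0.2704·3.6000] = 57.2332
Node ud (S = 78): V_ud = e^(−0.07)·[0.7296·3.6000 + 0.2704·0.0000] = 2.4489
Node dd (S = 42.25): V_dd = e^(−0.07)·[0.7296·0.0000 + 0.2704·0.0000] = 0.0000
Node u (S = 120): V_u = e^(−0.07)·[0.7296·57.2332 + 0.2704·2.4489] = 39.5509
Node d (S = 65): V_d = e^(−0.07)·[0.7296·2.4489 + 0.2704·0.0000] = 1.6659
Node 0 (S = 100): V_0 = e^(−0.07)·[0.7296·39.5509 + 0.2704·1.6659] = 27.3249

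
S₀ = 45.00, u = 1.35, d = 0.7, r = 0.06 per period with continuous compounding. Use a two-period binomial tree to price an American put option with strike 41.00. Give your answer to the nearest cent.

3.97

Risk-neutral probability p = (e^0.06 − 0.7)/(1.35 − 0.7) = 0.3618/0.6500 = 0.5567
Terminal stock prices: S_uu = 82.01, S_ud = 42.53, S_dd = 22.05
Terminal payoffs (K − S): max(-41.01, 0) = 0, max(-1.525, 0) = 0, max(18.95, 0) = 18.95
Node u (S = 60.75): continuation = e^(−0.06)·[0.5567·0.0000 + 0.4433·0.0000] = 0.0000; exercise value = 0.0000 ≤ continuation, so V_u = 0.0000
Node d (S = 31.5): continuation = e^(−0.06)·[0.5567·0.0000 + 0.4433·18.9500] = 7.9118; exercise value = 9.5000 > continuation, so V_d = 9.5000 (exercise)
Node 0 (S = 45): continuation = e^(−0.06)·[0.5567·0.0000 + 0.4433·9.5000] = 3.9664; exercise value = 0.0000 ≤ continuation, so V_0 = 3.9664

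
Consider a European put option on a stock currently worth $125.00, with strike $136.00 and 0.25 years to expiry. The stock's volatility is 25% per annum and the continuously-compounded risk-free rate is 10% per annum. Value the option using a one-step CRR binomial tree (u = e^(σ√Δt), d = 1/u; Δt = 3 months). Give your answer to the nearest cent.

$10.78

CRR parameters: u = e^(σ√Δt) = e^(0.25·√0.25) = 1.1331, d = 1/u = 0.8825
Per-period rate: rΔt = 0.1·0.25 = 0.025, so R = e^0.025 = 1.0253
Risk-neutral probability p = (e^0.025 − 0.8825)/(1.1331 − 0.8825) = 0.1428/0.2507 = 0.5698
Terminal stock prices: S_u = 141.6, S_d = 110.3
Terminal payoffs (K − S): max(-5.644, 0) = 0, max(25.69, 0) = 25.69
Node 0 (S = 125): V_0 = e^(−0.025)·[0.5698·0.0000 + 0.4302·25.6879] = 10.7784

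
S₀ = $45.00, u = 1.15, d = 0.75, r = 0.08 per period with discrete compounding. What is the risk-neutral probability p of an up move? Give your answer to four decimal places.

Risk-neutral probability p = (1 + 0.08 − 0.75)/(1.15 − 0.75) = 0.3300/0.4000 = 0.8250

p = 0.8250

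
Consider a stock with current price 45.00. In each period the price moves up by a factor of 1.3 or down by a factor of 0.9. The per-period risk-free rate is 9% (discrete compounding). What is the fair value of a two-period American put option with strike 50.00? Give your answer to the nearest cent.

5.00

Risk-neutral probability p = (1 + 0.09 − 0.9)/(1.3 − 0.9) = 0.1900/0.4000 = 0.4750
Terminal stock prices: S_uu = 76.05, S_ud = 52.65, S_dd = 36.45
Terminal payoffs (K − S): max(-26.05, 0) = 0, max(-2.65, 0) = 0, max(13.55, 0) = 13.55
Node u (S = 58.5): continuation = 1/1.09·[0.4750·0.0000 + 0.5250·0.0000] = 0.0000; exercise value = 0.0000 ≤ continuation, so V_u = 0.0000
Node d (S = 40.5): continuation = 1/1.09·[0.4750·0.0000 + 0.5250·13.5500] = 6.5264; exercise value = 9.5000 > continuation, so V_d = 9.5000 (exercise)
Node 0 (S = 45): continuation = 1/1.09·[0.4750·0.0000 + 0.5250·9.5000] = 4.5757; exercise value = 5.0000 > continuation, so V_0 = 5.0000 (exercise)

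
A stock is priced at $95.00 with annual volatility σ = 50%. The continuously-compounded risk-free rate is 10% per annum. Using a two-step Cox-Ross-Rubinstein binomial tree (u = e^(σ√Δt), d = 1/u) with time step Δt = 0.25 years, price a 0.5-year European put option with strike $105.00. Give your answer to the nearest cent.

CRR parameters: u = e^(σ√Δt) = e^(0.5·√0.25) = 1.2840, d = 1/u = 0.7788
Per-period rate: rΔt = 0.1·0.25 = 0.025, so R = e^0.025 = 1.0253
Risk-neutral probability p = (e^0.025 − 0.7788)/(1.2840 − 0.7788) = 0.2465/0.5052 = 0.4879
Terminal stock prices: S_uu = 156.6, S_ud = 95, S_dd = 57.62
Terminal payoffs (K − S): max(-51.63, 0) = 0, max(10, 0) = 10, max(47.38, 0) = 47.38
Node u (S = 122): V_u = e^(−0.025)·[0.4879·0.0000 + 0.5121·10.0000] = 4.9943
Node d (S = 73.99): V_d = e^(−0.025)·[0.4879·10.0000 + 0.5121·47.3796] = 28.4215
Node 0 (S = 95): V_0 = e^(−0.025)·[0.4879·4.9943 + 0.5121·28.4215] = 16.5711

$16.57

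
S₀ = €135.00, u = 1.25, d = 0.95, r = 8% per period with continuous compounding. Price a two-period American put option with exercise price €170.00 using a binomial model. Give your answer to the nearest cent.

€35.00

Risk-neutral probability p = (e^0.08 − 0.95)/(1.25 − 0.95) = 0.1333/0.3000 = 0.4443
Terminal stock prices: S_uu = 210.9, S_ud = 160.3, S_dd = 121.8
Terminal payoffs (K − S): max(-40.94, 0) = 0, max(9.688, 0) = 9.688, max(48.16, 0) = 48.16
Node u (S = 168.8): continuation = e^(−0.08)·[0.4443·0.0000 + 0.5557·9.6875] = 4.9695; exercise value = 1.2500 ≤ continuation, so V_u = 4.9695
Node d (S = 128.2): continuation = e^(−0.08)·[0.4443·9.6875 + 0.5557·48.1625] = 28.6798; exercise value = 41.7500 > continuation, so V_d = 41.7500 (exercise)
Node 0 (S = 135): continuation = e^(−0.08)·[0.4443·4.9695 + 0.5557·41.7500] = 23.4553; exercise value = 35.0000 > continuation, so V_0 = 35.0000 (exercise)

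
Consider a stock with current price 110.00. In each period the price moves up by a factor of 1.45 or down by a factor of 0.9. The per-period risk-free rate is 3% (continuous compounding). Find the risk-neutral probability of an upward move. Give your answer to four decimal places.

Risk-neutral probability p = (e^0.03 − 0.9)/(1.45 − 0.9) = 0.1305/0.5500 = 0.2372

p = 0.2372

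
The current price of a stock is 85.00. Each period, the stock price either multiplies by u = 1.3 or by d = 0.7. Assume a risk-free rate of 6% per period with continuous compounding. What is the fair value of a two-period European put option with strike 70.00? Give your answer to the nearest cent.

3.96

Risk-neutral probability p = (e^0.06 − 0.7)/(1.3 − 0.7) = 0.3618/0.6000 = 0.6031
Terminal stock prices: S_uu = 143.7, S_ud = 77.35, S_dd = 41.65
Terminal payoffs (K − S): max(-73.65, 0) = 0, max(-7.35, 0) = 0, max(28.35, 0) = 28.35
Node u (S = 110.5): V_u = e^(−0.06)·[0.6031·0.0000 + 0.3969·0.0000] = 0.0000
Node d (S = 59.5): V_d = e^(−0.06)·[0.6031·0.0000 + 0.3969·28.3500] = 10.5979
Node 0 (S = 85): V_0 = e^(−0.06)·[0.6031·0.0000 + 0.3969·10.5979] = 3.9617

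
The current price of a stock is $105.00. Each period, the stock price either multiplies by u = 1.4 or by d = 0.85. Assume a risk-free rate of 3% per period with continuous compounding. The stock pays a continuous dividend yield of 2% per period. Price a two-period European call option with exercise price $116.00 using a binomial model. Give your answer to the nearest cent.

Per-period risk-free factor R = e^0.03 = 1.0305; dividend-adjusted growth = e^(0.03−0.02) = 1.0101.
Risk-neutral probability p = (1.0101 − 0.85)/(1.4 − 0.85) = 0.1601/0.5500 = 0.2910
Terminal stock prices: S_uu = 205.8, S_ud = 125, S_dd = 75.86
Terminal payoffs (S − K): max(89.8, 0) = 89.8, max(8.95, 0) = 8.95, max(-40.14, 0) = 0
Node u (S = 147): V_u = e^(−0.03)·[0.2910·89.8000 + 0.7090·8.9500] = 31.5175
Node d (S = 89.25): V_d = e^(−0.03)·[0.2910·8.9500 + 0.7090·0.0000] = 2.5275
Node 0 (S = 105): V_0 = e^(−0.03)·[0.2910·31.5175 + 0.7090·2.5275] = 10.6396

$10.64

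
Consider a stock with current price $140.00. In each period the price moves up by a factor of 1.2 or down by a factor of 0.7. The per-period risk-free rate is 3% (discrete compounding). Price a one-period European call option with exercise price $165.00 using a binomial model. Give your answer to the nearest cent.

$1.92

Risk-neutral probability p = (1 + 0.03 − 0.7)/(1.2 − 0.7) = 0.3300/0.5000 = 0.6600
Terminal stock prices: S_u = 168, S_d = 98
Terminal payoffs (S − K): max(3, 0) = 3, max(-67, 0) = 0
Node 0 (S = 140): V_0 = 1/1.03·[0.6600·3.0000 + 0.3400·0.0000] = 1.9223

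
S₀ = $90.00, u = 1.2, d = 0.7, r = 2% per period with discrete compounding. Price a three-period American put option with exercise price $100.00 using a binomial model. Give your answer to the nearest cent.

$19.75

Risk-neutral probability p = (1 + 0.02 − 0.7)/(1.2 − 0.7) = 0.3200/0.5000 = 0.6400
Terminal stock prices: S_uuu = 155.5, S_uud = 90.72, S_udd = 52.92, S_ddd = 30.87
Terminal payoffs (K − S): max(-55.52, 0) = 0, max(9.28, 0) = 9.28, max(47.08, 0) = 47.08, max(69.13, 0) = 69.13
Node uu (S = 129.6): continuation = 1/1.02·[0.6400·0.0000 + 0.3600·9.2800] = 3.2753; exercise value = 0.0000 ≤ continuation, so V_uu = 3.2753
Node ud (S = 75.6): continuation = 1/1.02·[0.6400·9.2800 + 0.3600·47.0800] = 22.4392; exercise value = 24.4000 > continuation, so V_ud = 24.4000 (exercise)
Node dd (S = 44.1): continuation = 1/1.02·[0.6400·47.0800 + 0.3600·69.1300] = 53.9392; exercise value = 55.9000 > continuation, so V_dd = 55.9000 (exercise)
Node u (S = 108): continuation = 1/1.02·[0.6400·3.2753 + 0.3600·24.4000] = 10.6669; exercise value = 0.0000 ≤ continuation, so V_u = 10.6669
Node d (S = 63): continuation = 1/1.02·[0.6400·24.4000 + 0.3600·55.9000] = 35.0392; exercise value = 37.0000 > continuation, so V_d = 37.0000 (exercise)
Node 0 (S = 90): continuation = 1/1.02·[0.6400·10.6669 + 0.3600·37.0000] = 19.7517; exercise value = 10.0000 ≤ continuation, so V_0 = 19.7517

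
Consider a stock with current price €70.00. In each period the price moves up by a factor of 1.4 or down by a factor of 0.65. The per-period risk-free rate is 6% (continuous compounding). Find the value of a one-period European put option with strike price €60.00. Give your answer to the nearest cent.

Risk-neutral probability p = (e^0.06 − 0.65)/(1.4 − 0.65) = 0.4118/0.7500 = 0.5491
Terminal stock prices: S_u = 98, S_d = 45.5
Terminal payoffs (K − S): max(-38, 0) = 0, max(14.5, 0) = 14.5
Node 0 (S = 70): V_0 = e^(−0.06)·[0.5491·0.0000 + 0.4509·14.5000] = 6.1571

€6.16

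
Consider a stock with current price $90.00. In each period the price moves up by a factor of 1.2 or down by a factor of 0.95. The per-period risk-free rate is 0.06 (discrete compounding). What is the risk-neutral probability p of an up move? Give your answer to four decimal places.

p = 0.4400

Risk-neutral probability p = (1 + 0.06 − 0.95)/(1.2 − 0.95) = 0.1100/0.2500 = 0.4400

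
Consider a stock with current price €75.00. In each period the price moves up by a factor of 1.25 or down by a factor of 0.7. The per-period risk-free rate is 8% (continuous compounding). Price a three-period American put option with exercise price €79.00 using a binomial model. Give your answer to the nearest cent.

€9.82

Risk-neutral probability p = (e^0.08 − 0.7)/(1.25 − 0.7) = 0.3833/0.5500 = 0.6969
Terminal stock prices: S_uuu = 146.5, S_uud = 82.03, S_udd = 45.94, S_ddd = 25.72
Terminal payoffs (K − S): max(-67.48, 0) = 0, max(-3.031, 0) = 0, max(33.06, 0) = 33.06, max(53.28, 0) = 53.28
Node uu (S = 117.2): continuation = e^(−0.08)·[0.6969·0.0000 + 0.3031·0.0000] = 0.0000; exercise value = 0.0000 ≤ continuation, so V_uu = 0.0000
Node ud (S = 65.62): continuation = e^(−0.08)·[0.6969·0.0000 + 0.3031·33.0625] = 9.2512; exercise value = 13.3750 > continuation, so V_ud = 13.3750 (exercise)
Node dd (S = 36.75): continuation = e^(−0.08)·[0.6969·33.0625 + 0.3031·53.2750] = 36.1762; exercise value = 42.2500 > continuation, so V_dd = 42.2500 (exercise)
Node u (S = 93.75): continuation = e^(−0.08)·[0.6969·0.0000 + 0.3031·13.3750] = 3.7425; exercise value = 0.0000 ≤ continuation, so V_u = 3.7425
Node d (S = 52.5): continuation = e^(−0.08)·[0.6969·13.3750 + 0.3031·42.2500] = 20.4262; exercise value = 26.5000 > continuation, so V_d = 26.5000 (exercise)
Node 0 (S = 75): continuation = e^(−0.08)·[0.6969·3.7425 + 0.3031·26.5000] = 9.8225; exercise value = 4.0000 ≤ continuation, so V_0 = 9.8225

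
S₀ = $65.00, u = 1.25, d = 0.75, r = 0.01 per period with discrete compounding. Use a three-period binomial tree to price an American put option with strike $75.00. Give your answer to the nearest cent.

Risk-neutral probability p = (1 + 0.01 − 0.75)/(1.25 − 0.75) = 0.2600/0.5000 = 0.5200
Terminal stock prices: S_uuu = 127, S_uud = 76.17, S_udd = 45.7, S_ddd = 27.42
Terminal payoffs (K − S): max(-51.95, 0) = 0, max(-1.172, 0) = 0, max(29.3, 0) = 29.3, max(47.58, 0) = 47.58
Node uu (S = 101.6): continuation = 1/1.01·[0.5200·0.0000 + 0.4800·0.0000] = 0.0000; exercise value = 0.0000 ≤ continuation, so V_uu = 0.0000
Node ud (S = 60.94): continuation = 1/1.01·[0.5200·0.0000 + 0.4800·29.2969] = 13.9233; exercise value = 14.0625 > continuation, so V_ud = 14.0625 (exercise)
Node dd (S = 36.56): continuation = 1/1.01·[0.5200·29.2969 + 0.4800·47.5781] = 37.6949; exercise value = 38.4375 > continuation, so V_dd = 38.4375 (exercise)
Node u (S = 81.25): continuation = 1/1.01·[0.5200·0.0000 + 0.4800·14.0625] = 6.6832; exercise value = 0.0000 ≤ continuation, so V_u = 6.6832
Node d (S = 48.75): continuation = 1/1.01·[0.5200·14.0625 + 0.4800·38.4375] = 25.5074; exercise value = 26.2500 > continuation, so V_d = 26.2500 (exercise)
Node 0 (S = 65): continuation = 1/1.01·[0.5200·6.6832 + 0.4800·26.2500] = 15.9161; exercise value = 10.0000 ≤ continuation, so V_0 = 15.9161

$15.92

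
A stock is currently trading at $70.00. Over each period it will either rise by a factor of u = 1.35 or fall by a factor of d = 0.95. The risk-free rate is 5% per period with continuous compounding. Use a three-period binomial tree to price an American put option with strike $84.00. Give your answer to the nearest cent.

Risk-neutral probability p = (e^0.05 − 0.95)/(1.35 − 0.95) = 0.1013/0.4000 = 0.2532
Terminal stock prices: S_uuu = 172.2, S_uud = 121.2, S_udd = 85.29, S_ddd = 60.02
Terminal payoffs (K − S): max(-88.23, 0) = 0, max(-37.2, 0) = 0, max(-1.286, 0) = 0, max(23.98, 0) = 23.98
Node uu (S = 127.6): continuation = e^(−0.05)·[0.2532·0.0000 + 0.7468·0.0000] = 0.0000; exercise value = 0.0000 ≤ continuation, so V_uu = 0.0000
Node ud (S = 89.77): continuation = e^(−0.05)·[0.2532·0.0000 + 0.7468·0.0000] = 0.0000; exercise value = 0.0000 ≤ continuation, so V_ud = 0.0000
Node dd (S = 63.17): continuation = e^(−0.05)·[0.2532·0.0000 + 0.7468·23.9838] = 17.0380; exercise value = 20.8250 > continuation, so V_dd = 20.8250 (exercise)
Node u (S = 94.5): continuation = e^(−0.05)·[0.2532·0.0000 + 0.7468·0.0000] = 0.0000; exercise value = 0.0000 ≤ continuation, so V_u = 0.0000
Node d (S = 66.5): continuation = e^(−0.05)·[0.2532·0.0000 + 0.7468·20.8250] = 14.7941; exercise value = 17.5000 > continuation, so V_d = 17.5000 (exercise)
Node 0 (S = 70): continuation = e^(−0.05)·[0.2532·0.0000 + 0.7468·17.5000] = 12.4320; exercise value = 14.0000 > continuation, so V_0 = 14.0000 (exercise)

$14.00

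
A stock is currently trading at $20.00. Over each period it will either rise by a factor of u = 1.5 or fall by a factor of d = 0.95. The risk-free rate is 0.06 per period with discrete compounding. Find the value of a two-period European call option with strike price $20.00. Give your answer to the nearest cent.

$3.31

Risk-neutral probability p = (1 + 0.06 − 0.95)/(1.5 − 0.95) = 0.1100/0.5500 = 0.2000
Terminal stock prices: S_uu = 45, S_ud = 28.5, S_dd = 18.05
Terminal payoffs (S − K): max(25, 0) = 25, max(8.5, 0) = 8.5, max(-1.95, 0) = 0
Node u (S = 30): V_u = 1/1.06·[0.2000·25.0000 + 0.8000·8.5000] = 11.1321
Node d (S = 19): V_d = 1/1.06·[0.2000·8.5000 + 0.8000·0.0000] = 1.6038
Node 0 (S = 20): V_0 = 1/1.06·[0.2000·11.1321 + 0.8000·1.6038] = 3.3108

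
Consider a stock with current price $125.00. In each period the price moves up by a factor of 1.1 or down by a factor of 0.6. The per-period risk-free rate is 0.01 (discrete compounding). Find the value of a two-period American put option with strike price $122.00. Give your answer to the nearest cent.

Risk-neutral probability p = (1 + 0.01 − 0.6)/(1.1 − 0.6) = 0.4100/0.5000 = 0.8200
Terminal stock prices: S_uu = 151.3, S_ud = 82.5, S_dd = 45
Terminal payoffs (K − S): max(-29.25, 0) = 0, max(39.5, 0) = 39.5, max(77, 0) = 77
Node u (S = 137.5): continuation = 1/1.01·[0.8200·0.0000 + 0.1800·39.5000] = 7.0396; exercise value = 0.0000 ≤ continuation, so V_u = 7.0396
Node d (S = 75): continuation = 1/1.01·[0.8200·39.5000 + 0.1800·77.0000] = 45.7921; exercise value = 47.0000 > continuation, so V_d = 47.0000 (exercise)
Node 0 (S = 125): continuation = 1/1.01·[0.8200·7.0396 + 0.1800·47.0000] = 14.0916; exercise value = 0.0000 ≤ continuation, so V_0 = 14.0916

$14.09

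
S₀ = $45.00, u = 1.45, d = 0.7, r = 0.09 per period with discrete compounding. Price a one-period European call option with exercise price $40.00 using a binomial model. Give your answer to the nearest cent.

Risk-neutral probability p = (1 + 0.09 − 0.7)/(1.45 − 0.7) = 0.3900/0.7500 = 0.5200
Terminal stock prices: S_u = 65.25, S_d = 31.5
Terminal payoffs (S − K): max(25.25, 0) = 25.25, max(-8.5, 0) = 0
Node 0 (S = 45): V_0 = 1/1.09·[0.5200·25.2500 + 0.4800·0.0000] = 12.0459

$12.05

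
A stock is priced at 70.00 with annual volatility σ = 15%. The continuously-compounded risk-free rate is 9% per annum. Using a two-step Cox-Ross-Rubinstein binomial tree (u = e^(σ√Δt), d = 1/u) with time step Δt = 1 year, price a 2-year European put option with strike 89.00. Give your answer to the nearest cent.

CRR parameters: u = e^(σ√Δt) = e^(0.15·√1) = 1.1618, d = 1/u = 0.8607
Per-period rate: rΔt = 0.09·1 = 0.09, so R = e^0.09 = 1.0942
Risk-neutral probability p = (e^0.09 − 0.8607)/(1.1618 − 0.8607) = 0.2335/0.3011 = 0.7753
Terminal stock prices: S_uu = 94.49, S_ud = 70, S_dd = 51.86
Terminal payoffs (K − S): max(-5.49, 0) = 0, max(19, 0) = 19, max(37.14, 0) = 37.14
Node u (S = 81.33): V_u = e^(−0.09)·[0.7753·0.0000 + 0.2247·19.0000] = 3.9017
Node d (S = 60.25): V_d = e^(−0.09)·[0.7753·19.0000 + 0.2247·37.1427] = 21.0903
Node 0 (S = 70): V_0 = e^(−0.09)·[0.7753·3.9017 + 0.2247·21.0903] = 7.0956

7.10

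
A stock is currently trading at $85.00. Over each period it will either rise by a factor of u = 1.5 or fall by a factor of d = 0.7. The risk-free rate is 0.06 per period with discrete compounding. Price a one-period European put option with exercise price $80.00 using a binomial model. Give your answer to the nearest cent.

Risk-neutral probability p = (1 + 0.06 − 0.7)/(1.5 − 0.7) = 0.3600/0.8000 = 0.4500
Terminal stock prices: S_u = 127.5, S_d = 59.5
Terminal payoffs (K − S): max(-47.5, 0) = 0, max(20.5, 0) = 20.5
Node 0 (S = 85): V_0 = 1/1.06·[0.4500·0.0000 + 0.5500·20.5000] = 10.6368

$10.64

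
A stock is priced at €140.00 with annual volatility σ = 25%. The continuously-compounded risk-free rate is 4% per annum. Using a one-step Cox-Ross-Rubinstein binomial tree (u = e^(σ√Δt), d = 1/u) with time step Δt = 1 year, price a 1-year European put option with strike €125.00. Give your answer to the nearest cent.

CRR parameters: u = e^(σ√Δt) = e^(0.25·√1) = 1.2840, d = 1/u = 0.7788
Per-period rate: rΔt = 0.04·1 = 0.04, so R = e^0.04 = 1.0408
Risk-neutral probability p = (e^0.04 − 0.7788)/(1.2840 − 0.7788) = 0.2620/0.5052 = 0.5186
Terminal stock prices: S_u = 179.8, S_d = 109
Terminal payoffs (K − S): max(-54.76, 0) = 0, max(15.97, 0) = 15.97
Node 0 (S = 140): V_0 = e^(−0.04)·[0.5186·0.0000 + 0.4814·15.9679] = 7.3855

€7.39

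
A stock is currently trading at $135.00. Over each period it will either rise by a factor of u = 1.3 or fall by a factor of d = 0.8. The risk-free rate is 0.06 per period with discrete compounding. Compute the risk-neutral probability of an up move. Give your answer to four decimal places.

p = 0.5200

Risk-neutral probability p = (1 + 0.06 − 0.8)/(1.3 − 0.8) = 0.2600/0.5000 = 0.5200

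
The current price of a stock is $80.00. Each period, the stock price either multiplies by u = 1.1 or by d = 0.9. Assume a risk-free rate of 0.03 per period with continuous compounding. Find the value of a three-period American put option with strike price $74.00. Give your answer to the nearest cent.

$1.44

Risk-neutral probability p = (e^0.03 − 0.9)/(1.1 − 0.9) = 0.1305/0.2000 = 0.6523
Terminal stock prices: S_uuu = 106.5, S_uud = 87.12, S_udd = 71.28, S_ddd = 58.32
Terminal payoffs (K − S): max(-32.48, 0) = 0, max(-13.12, 0) = 0, max(2.72, 0) = 2.72, max(15.68, 0) = 15.68
Node uu (S = 96.8): continuation = e^(−0.03)·[0.6523·0.0000 + 0.3477·0.0000] = 0.0000; exercise value = 0.0000 ≤ continuation, so V_uu = 0.0000
Node ud (S = 79.2): continuation = e^(−0.03)·[0.6523·0.0000 + 0.3477·2.7200] = 0.9179; exercise value = 0.0000 ≤ continuation, so V_ud = 0.9179
Node dd (S = 64.8): continuation = e^(−0.03)·[0.6523·2.7200 + 0.3477·15.6800] = 7.0130; exercise value = 9.2000 > continuation, so V_dd = 9.2000 (exercise)
Node u (S = 88): continuation = e^(−0.03)·[0.6523·0.0000 + 0.3477·0.9179] = 0.3097; exercise value = 0.0000 ≤ continuation, so V_u = 0.3097
Node d (S = 72): continuation = e^(−0.03)·[0.6523·0.9179 + 0.3477·9.2000] = 3.6855; exercise value = 2.0000 ≤ continuation, so V_d = 3.6855
Node 0 (S = 80): continuation = e^(−0.03)·[0.6523·0.3097 + 0.3477·3.6855] = 1.4397; exercise value = 0.0000 ≤ continuation, so V_0 = 1.4397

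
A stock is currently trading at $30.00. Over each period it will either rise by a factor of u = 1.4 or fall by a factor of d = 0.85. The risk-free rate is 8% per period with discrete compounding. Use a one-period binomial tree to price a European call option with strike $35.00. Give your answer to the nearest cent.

Risk-neutral probability p = (1 + 0.08 − 0.85)/(1.4 − 0.85) = 0.2300/0.5500 = 0.4182
Terminal stock prices: S_u = 42, S_d = 25.5
Terminal payoffs (S − K): max(7, 0) = 7, max(-9.5, 0) = 0
Node 0 (S = 30): V_0 = 1/1.08·[0.4182·7.0000 + 0.5818·0.0000] = 2.7104

$2.71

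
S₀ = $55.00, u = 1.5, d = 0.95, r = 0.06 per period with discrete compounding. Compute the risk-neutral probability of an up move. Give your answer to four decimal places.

p = 0.2000

Risk-neutral probability p = (1 + 0.06 − 0.95)/(1.5 − 0.95) = 0.1100/0.5500 = 0.2000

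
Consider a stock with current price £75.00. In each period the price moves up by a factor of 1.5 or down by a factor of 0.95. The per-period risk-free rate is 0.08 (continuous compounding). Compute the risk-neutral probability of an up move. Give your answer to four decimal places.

Risk-neutral probability p = (e^0.08 − 0.95)/(1.5 − 0.95) = 0.1333/0.5500 = 0.2423

p = 0.2423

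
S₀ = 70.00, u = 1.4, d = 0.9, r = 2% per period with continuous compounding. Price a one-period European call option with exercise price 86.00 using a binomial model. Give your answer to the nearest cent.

2.83

Risk-neutral probability p = (e^0.02 − 0.9)/(1.4 − 0.9) = 0.1202/0.5000 = 0.2404
Terminal stock prices: S_u = 98, S_d = 63
Terminal payoffs (S − K): max(12, 0) = 12, max(-23, 0) = 0
Node 0 (S = 70): V_0 = e^(−0.02)·[0.2404·12.0000 + 0.7596·0.0000] = 2.8277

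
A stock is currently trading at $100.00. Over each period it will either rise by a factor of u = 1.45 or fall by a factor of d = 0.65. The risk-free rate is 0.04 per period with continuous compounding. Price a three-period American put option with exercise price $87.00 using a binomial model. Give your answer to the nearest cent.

Risk-neutral probability p = (e^0.04 − 0.65)/(1.45 − 0.65) = 0.3908/0.8000 = 0.4885
Terminal stock prices: S_uuu = 304.9, S_uud = 136.7, S_udd = 61.26, S_ddd = 27.46
Terminal payoffs (K − S): max(-217.9, 0) = 0, max(-49.66, 0) = 0, max(25.74, 0) = 25.74, max(59.54, 0) = 59.54
Node uu (S = 210.2): continuation = e^(−0.04)·[0.4885·0.0000 + 0.5115·0.0000] = 0.0000; exercise value = 0.0000 ≤ continuation, so V_uu = 0.0000
Node ud (S = 94.25): continuation = e^(−0.04)·[0.4885·0.0000 + 0.5115·25.7375] = 12.6482; exercise value = 0.0000 ≤ continuation, so V_ud = 12.6482
Node dd (S = 42.25): continuation = e^(−0.04)·[0.4885·25.7375 + 0.5115·59.5375] = 41.3387; exercise value = 44.7500 > continuation, so V_dd = 44.7500 (exercise)
Node u (S = 145): continuation = e^(−0.04)·[0.4885·0.0000 + 0.5115·12.6482] = 6.2157; exercise value = 0.0000 ≤ continuation, so V_u = 6.2157
Node d (S = 65): continuation = e^(−0.04)·[0.4885·12.6482 + 0.5115·44.7500] = 27.9281; exercise value = 22.0000 ≤ continuation, so V_d = 27.9281
Node 0 (S = 100): continuation = e^(−0.04)·[0.4885·6.2157 + 0.5115·27.9281] = 16.6421; exercise value = 0.0000 ≤ continuation, so V_0 = 16.6421

$16.64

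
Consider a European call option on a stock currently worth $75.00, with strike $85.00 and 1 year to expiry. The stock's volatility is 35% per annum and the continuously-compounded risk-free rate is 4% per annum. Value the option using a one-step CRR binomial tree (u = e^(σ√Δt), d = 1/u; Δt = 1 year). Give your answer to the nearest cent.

CRR parameters: u = e^(σ√Δt) = e^(0.35·√1) = 1.4191, d = 1/u = 0.7047
Per-period rate: rΔt = 0.04·1 = 0.04, so R = e^0.04 = 1.0408
Risk-neutral probability p = (e^0.04 − 0.7047)/(1.4191 − 0.7047) = 0.3361/0.7144 = 0.4705
Terminal stock prices: S_u = 106.4, S_d = 52.85
Terminal payoffs (S − K): max(21.43, 0) = 21.43, max(-32.15, 0) = 0
Node 0 (S = 75): V_0 = e^(−0.04)·[0.4705·21.4301 + 0.5295·0.0000] = 9.6877

$9.69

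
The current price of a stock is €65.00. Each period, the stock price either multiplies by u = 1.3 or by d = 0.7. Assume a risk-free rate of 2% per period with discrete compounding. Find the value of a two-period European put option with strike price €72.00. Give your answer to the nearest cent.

Risk-neutral probability p = (1 + 0.02 − 0.7)/(1.3 − 0.7) = 0.3200/0.6000 = 0.5333
Terminal stock prices: S_uu = 109.9, S_ud = 59.15, S_dd = 31.85
Terminal payoffs (K − S): max(-37.85, 0) = 0, max(12.85, 0) = 12.85, max(40.15, 0) = 40.15
Node u (S = 84.5): V_u = 1/1.02·[0.5333·0.0000 + 0.4667·12.8500] = 5.8791
Node d (S = 45.5): V_d = 1/1.02·[0.5333·12.8500 + 0.4667·40.1500] = 25.0882
Node 0 (S = 65): V_0 = 1/1.02·[0.5333·5.8791 + 0.4667·25.0882] = 14.5523

€14.55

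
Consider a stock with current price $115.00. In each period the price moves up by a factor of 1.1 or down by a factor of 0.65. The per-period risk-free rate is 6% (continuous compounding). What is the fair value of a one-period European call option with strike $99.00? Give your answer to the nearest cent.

$23.70

Risk-neutral probability p = (e^0.06 − 0.65)/(1.1 − 0.65) = 0.4118/0.4500 = 0.9152
Terminal stock prices: S_u = 126.5, S_d = 74.75
Terminal payoffs (S − K): max(27.5, 0) = 27.5, max(-24.25, 0) = 0
Node 0 (S = 115): V_0 = e^(−0.06)·[0.9152·27.5000 + 0.0848·0.0000] = 23.7021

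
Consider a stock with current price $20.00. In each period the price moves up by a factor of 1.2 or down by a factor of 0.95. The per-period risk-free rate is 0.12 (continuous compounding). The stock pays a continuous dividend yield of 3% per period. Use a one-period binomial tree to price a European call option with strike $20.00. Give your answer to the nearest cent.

Per-period risk-free factor R = e^0.12 = 1.1275; dividend-adjusted growth = e^(0.12−0.03) = 1.0942.
Risk-neutral probability p = (1.0942 − 0.95)/(1.2 − 0.95) = 0.1442/0.2500 = 0.5767
Terminal stock prices: S_u = 24, S_d = 19
Terminal payoffs (S − K): max(4, 0) = 4, max(-1, 0) = 0
Node 0 (S = 20): V_0 = e^(−0.12)·[0.5767·4.0000 + 0.4233·0.0000] = 2.0459

$2.05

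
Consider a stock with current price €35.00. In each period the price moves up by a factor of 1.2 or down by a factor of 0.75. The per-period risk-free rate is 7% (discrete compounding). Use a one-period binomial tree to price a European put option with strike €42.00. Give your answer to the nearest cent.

€4.25

Risk-neutral probability p = (1 + 0.07 − 0.75)/(1.2 − 0.75) = 0.3200/0.4500 = 0.7111
Terminal stock prices: S_u = 42, S_d = 26.25
Terminal payoffs (K − S): max(0, 0) = 0, max(15.75, 0) = 15.75
Node 0 (S = 35): V_0 = 1/1.07·[0.7111·0.0000 + 0.2889·15.7500] = 4.2523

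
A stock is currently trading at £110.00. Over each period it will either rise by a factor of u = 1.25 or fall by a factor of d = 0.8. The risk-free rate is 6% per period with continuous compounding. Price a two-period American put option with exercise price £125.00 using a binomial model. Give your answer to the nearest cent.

£17.81

Risk-neutral probability p = (e^0.06 − 0.8)/(1.25 − 0.8) = 0.2618/0.4500 = 0.5819
Terminal stock prices: S_uu = 171.9, S_ud = 110, S_dd = 70.4
Terminal payoffs (K − S): max(-46.88, 0) = 0, max(15, 0) = 15, max(54.6, 0) = 54.6
Node u (S = 137.5): continuation = e^(−0.06)·[0.5819·0.0000 + 0.4181·15.0000] = 5.9069; exercise value = 0.0000 ≤ continuation, so V_u = 5.9069
Node d (S = 88): continuation = e^(−0.06)·[0.5819·15.0000 + 0.4181·54.6000] = 29.7206; exercise value = 37.0000 > continuation, so V_d = 37.0000 (exercise)
Node 0 (S = 110): continuation = e^(−0.06)·[0.5819·5.9069 + 0.4181·37.0000] = 17.8070; exercise value = 15.0000 ≤ continuation, so V_0 = 17.8070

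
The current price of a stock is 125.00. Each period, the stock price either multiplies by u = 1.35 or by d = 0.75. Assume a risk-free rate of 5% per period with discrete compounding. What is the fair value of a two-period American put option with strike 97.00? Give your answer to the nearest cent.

6.05

Risk-neutral probability p = (1 + 0.05 − 0.75)/(1.35 − 0.75) = 0.3000/0.6000 = 0.5000
Terminal stock prices: S_uu = 227.8, S_ud = 126.6, S_dd = 70.31
Terminal payoffs (K − S): max(-130.8, 0) = 0, max(-29.56, 0) = 0, max(26.69, 0) = 26.69
Node u (S = 168.8): continuation = 1/1.05·[0.5000·0.0000 + 0.5000·0.0000] = 0.0000; exercise value = 0.0000 ≤ continuation, so V_u = 0.0000
Node d (S = 93.75): continuation = 1/1.05·[0.5000·0.0000 + 0.5000·26.6875] = 12.7083; exercise value = 3.2500 ≤ continuation, so V_d = 12.7083
Node 0 (S = 125): continuation = 1/1.05·[0.5000·0.0000 + 0.5000·12.7083] = 6.0516; exercise value = 0.0000 ≤ continuation, so V_0 = 6.0516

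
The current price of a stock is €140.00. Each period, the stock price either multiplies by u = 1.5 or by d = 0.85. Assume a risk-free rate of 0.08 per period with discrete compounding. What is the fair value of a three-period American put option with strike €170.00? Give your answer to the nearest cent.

€32.66

Risk-neutral probability p = (1 + 0.08 − 0.85)/(1.5 − 0.85) = 0.2300/0.6500 = 0.3538
Terminal stock prices: S_uuu = 472.5, S_uud = 267.8, S_udd = 151.7, S_ddd = 85.98
Terminal payoffs (K − S): max(-302.5, 0) = 0, max(-97.75, 0) = 0, max(18.28, 0) = 18.28, max(84.02, 0) = 84.02
Node uu (S = 315): continuation = 1/1.08·[0.3538·0.0000 + 0.6462·0.0000] = 0.0000; exercise value = 0.0000 ≤ continuation, so V_uu = 0.0000
Node ud (S = 178.5): continuation = 1/1.08·[0.3538·0.0000 + 0.6462·18.2750] = 10.9338; exercise value = 0.0000 ≤ continuation, so V_ud = 10.9338
Node dd (S = 101.1): continuation = 1/1.08·[0.3538·18.2750 + 0.6462·84.0225] = 56.2574; exercise value = 68.8500 > continuation, so V_dd = 68.8500 (exercise)
Node u (S = 210): continuation = 1/1.08·[0.3538·0.0000 + 0.6462·10.9338] = 6.5416; exercise value = 0.0000 ≤ continuation, so V_u = 6.5416
Node d (S = 119): continuation = 1/1.08·[0.3538·10.9338 + 0.6462·68.8500] = 44.7746; exercise value = 51.0000 > continuation, so V_d = 51.0000 (exercise)
Node 0 (S = 140): continuation = 1/1.08·[0.3538·6.5416 + 0.6462·51.0000] = 32.6561; exercise value = 30.0000 ≤ continuation, so V_0 = 32.6561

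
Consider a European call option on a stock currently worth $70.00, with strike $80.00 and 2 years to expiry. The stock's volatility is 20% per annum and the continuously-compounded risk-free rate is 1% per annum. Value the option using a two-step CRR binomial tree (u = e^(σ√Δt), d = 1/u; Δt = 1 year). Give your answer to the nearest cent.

CRR parameters: u = e^(σ√Δt) = e^(0.2·√1) = 1.2214, d = 1/u = 0.8187
Per-period rate: rΔt = 0.01·1 = 0.01, so R = e^0.01 = 1.0101
Risk-neutral probability p = (e^0.01 − 0.8187)/(1.2214 − 0.8187) = 0.1913/0.4027 = 0.4751
Terminal stock prices: S_uu = 104.4, S_ud = 70, S_dd = 46.92
Terminal payoffs (S − K): max(24.43, 0) = 24.43, max(-10, 0) = 0, max(-33.08, 0) = 0
Node u (S = 85.5): V_u = e^(−0.01)·[0.4751·24.4277 + 0.5249·0.0000] = 11.4907
Node d (S = 57.31): V_d = e^(−0.01)·[0.4751·0.0000 + 0.5249·0.0000] = 0.0000
Node 0 (S = 70): V_0 = e^(−0.01)·[0.4751·11.4907 + 0.5249·0.0000] = 5.4052

$5.41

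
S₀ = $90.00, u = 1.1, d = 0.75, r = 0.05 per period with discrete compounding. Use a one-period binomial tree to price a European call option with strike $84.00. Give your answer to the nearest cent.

Risk-neutral probability p = (1 + 0.05 − 0.75)/(1.1 − 0.75) = 0.3000/0.3500 = 0.8571
Terminal stock prices: S_u = 99, S_d = 67.5
Terminal payoffs (S − K): max(15, 0) = 15, max(-16.5, 0) = 0
Node 0 (S = 90): V_0 = 1/1.05·[0.8571·15.0000 + 0.1429·0.0000] = 12.2449

$12.24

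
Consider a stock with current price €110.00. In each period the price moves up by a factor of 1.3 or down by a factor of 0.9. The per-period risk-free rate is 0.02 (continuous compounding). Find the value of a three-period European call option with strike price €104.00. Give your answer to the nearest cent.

Risk-neutral probability p = (e^0.02 − 0.9)/(1.3 − 0.9) = 0.1202/0.4000 = 0.3005
Terminal stock prices: S_uuu = 241.7, S_uud = 167.3, S_udd = 115.8, S_ddd = 80.19
Terminal payoffs (S − K): max(137.7, 0) = 137.7, max(63.31, 0) = 63.31, max(11.83, 0) = 11.83, max(-23.81, 0) = 0
Node uu (S = 185.9): V_uu = e^(−0.02)·[0.3005·137.6700 + 0.6995·63.3100] = 83.9593
Node ud (S = 128.7): V_ud = e^(−0.02)·[0.3005·63.3100 + 0.6995·11.8300] = 26.7593
Node dd (S = 89.1): V_dd = e^(−0.02)·[0.3005·11.8300 + 0.6995·0.0000] = 3.4846
Node u (S = 143): V_u = e^(−0.02)·[0.3005·83.9593 + 0.6995·26.7593] = 43.0779
Node d (S = 99): V_d = e^(−0.02)·[0.3005·26.7593 + 0.6995·3.4846] = 10.2712
Node 0 (S = 110): V_0 = e^(−0.02)·[0.3005·43.0779 + 0.6995·10.2712] = 19.7311

€19.73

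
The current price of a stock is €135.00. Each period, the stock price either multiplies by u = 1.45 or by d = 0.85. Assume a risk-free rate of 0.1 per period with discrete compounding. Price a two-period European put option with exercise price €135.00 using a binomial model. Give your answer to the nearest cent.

Risk-neutral probability p = (1 + 0.1 − 0.85)/(1.45 − 0.85) = 0.2500/0.6000 = 0.4167
Terminal stock prices: S_uu = 283.8, S_ud = 166.4, S_dd = 97.54
Terminal payoffs (K − S): max(-148.8, 0) = 0, max(-31.39, 0) = 0, max(37.46, 0) = 37.46
Node u (S = 195.8): V_u = 1/1.1·[0.4167·0.0000 + 0.5833·0.0000] = 0.0000
Node d (S = 114.8): V_d = 1/1.1·[0.4167·0.0000 + 0.5833·37.4625] = 19.8665
Node 0 (S = 135): V_0 = 1/1.1·[0.4167·0.0000 + 0.5833·19.8665] = 10.5353

€10.54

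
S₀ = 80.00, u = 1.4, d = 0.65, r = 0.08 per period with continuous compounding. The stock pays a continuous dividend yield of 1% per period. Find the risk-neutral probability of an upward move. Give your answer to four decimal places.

p = 0.5633

Per-period risk-free factor R = e^0.08 = 1.0833; dividend-adjusted growth = e^(0.08−0.01) = 1.0725.
Risk-neutral probability p = (1.0725 − 0.65)/(1.4 − 0.65) = 0.4225/0.7500 = 0.5633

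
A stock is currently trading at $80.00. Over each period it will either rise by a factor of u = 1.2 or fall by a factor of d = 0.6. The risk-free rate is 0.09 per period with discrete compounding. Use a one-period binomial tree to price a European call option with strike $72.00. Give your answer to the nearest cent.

$17.98

Risk-neutral probability p = (1 + 0.09 − 0.6)/(1.2 − 0.6) = 0.4900/0.6000 = 0.8167
Terminal stock prices: S_u = 96, S_d = 48
Terminal payoffs (S − K): max(24, 0) = 24, max(-24, 0) = 0
Node 0 (S = 80): V_0 = 1/1.09·[0.8167·24.0000 + 0.1833·0.0000] = 17.9817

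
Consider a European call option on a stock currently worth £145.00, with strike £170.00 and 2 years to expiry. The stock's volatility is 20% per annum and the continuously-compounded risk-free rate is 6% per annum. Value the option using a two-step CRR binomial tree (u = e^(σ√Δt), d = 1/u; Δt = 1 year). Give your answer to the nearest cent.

CRR parameters: u = e^(σ√Δt) = e^(0.2·√1) = 1.2214, d = 1/u = 0.8187
Per-period rate: rΔt = 0.06·1 = 0.06, so R = e^0.06 = 1.0618
Risk-neutral probability p = (e^0.06 − 0.8187)/(1.2214 − 0.8187) = 0.2431/0.4027 = 0.6037
Terminal stock prices: S_uu = 216.3, S_ud = 145, S_dd = 97.2
Terminal payoffs (S − K): max(46.31, 0) = 46.31, max(-25, 0) = 0, max(-72.8, 0) = 0
Node u (S = 177.1): V_u = e^(−0.06)·[0.6037·46.3146 + 0.3963·0.0000] = 26.3332
Node d (S = 118.7): V_d = e^(−0.06)·[0.6037·0.0000 + 0.3963·0.0000] = 0.0000
Node 0 (S = 145): V_0 = e^(−0.06)·[0.6037·26.3332 + 0.3963·0.0000] = 14.9724

£14.97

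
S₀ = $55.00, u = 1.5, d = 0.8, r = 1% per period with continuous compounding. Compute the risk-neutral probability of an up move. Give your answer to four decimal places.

p = 0.3001

Risk-neutral probability p = (e^0.01 − 0.8)/(1.5 − 0.8) = 0.2101/0.7000 = 0.3001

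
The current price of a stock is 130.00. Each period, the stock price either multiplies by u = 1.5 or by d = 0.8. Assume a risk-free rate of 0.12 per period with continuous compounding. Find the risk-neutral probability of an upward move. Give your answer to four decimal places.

Risk-neutral probability p = (e^0.12 − 0.8)/(1.5 − 0.8) = 0.3275/0.7000 = 0.4679

p = 0.4679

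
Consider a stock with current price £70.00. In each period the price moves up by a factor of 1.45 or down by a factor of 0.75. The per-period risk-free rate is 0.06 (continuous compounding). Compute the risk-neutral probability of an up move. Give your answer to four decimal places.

p = 0.4455

Risk-neutral probability p = (e^0.06 − 0.75)/(1.45 − 0.75) = 0.3118/0.7000 = 0.4455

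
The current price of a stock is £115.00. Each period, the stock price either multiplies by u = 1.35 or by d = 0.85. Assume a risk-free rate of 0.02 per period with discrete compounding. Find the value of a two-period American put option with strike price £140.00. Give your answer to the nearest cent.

£29.07

Risk-neutral probability p = (1 + 0.02 − 0.85)/(1.35 − 0.85) = 0.1700/0.5000 = 0.3400
Terminal stock prices: S_uu = 209.6, S_ud = 132, S_dd = 83.09
Terminal payoffs (K − S): max(-69.59, 0) = 0, max(8.037, 0) = 8.037, max(56.91, 0) = 56.91
Node u (S = 155.2): continuation = 1/1.02·[0.3400·0.0000 + 0.6600·8.0375] = 5.2007; exercise value = 0.0000 ≤ continuation, so V_u = 5.2007
Node d (S = 97.75): continuation = 1/1.02·[0.3400·8.0375 + 0.6600·56.9125] = 39.5049; exercise value = 42.2500 > continuation, so V_d = 42.2500 (exercise)
Node 0 (S = 115): continuation = 1/1.02·[0.3400·5.2007 + 0.6600·42.2500] = 29.0718; exercise value = 25.0000 ≤ continuation, so V_0 = 29.0718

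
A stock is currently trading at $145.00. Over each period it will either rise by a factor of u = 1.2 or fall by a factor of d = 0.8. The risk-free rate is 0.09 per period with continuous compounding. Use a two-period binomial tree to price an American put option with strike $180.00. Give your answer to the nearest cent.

$35.00

Risk-neutral probability p = (e^0.09 − 0.8)/(1.2 − 0.8) = 0.2942/0.4000 = 0.7354
Terminal stock prices: S_uu = 208.8, S_ud = 139.2, S_dd = 92.8
Terminal payoffs (K − S): max(-28.8, 0) = 0, max(40.8, 0) = 40.8, max(87.2, 0) = 87.2
Node u (S = 174): continuation = e^(−0.09)·[0.7354·0.0000 + 0.2646·40.8000] = 9.8652; exercise value = 6.0000 ≤ continuation, so V_u = 9.8652
Node d (S = 116): continuation = e^(−0.09)·[0.7354·40.8000 + 0.2646·87.2000] = 48.5076; exercise value = 64.0000 > continuation, so V_d = 64.0000 (exercise)
Node 0 (S = 145): continuation = e^(−0.09)·[0.7354·9.8652 + 0.2646·64.0000] = 22.1055; exercise value = 35.0000 > continuation, so V_0 = 35.0000 (exercise)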